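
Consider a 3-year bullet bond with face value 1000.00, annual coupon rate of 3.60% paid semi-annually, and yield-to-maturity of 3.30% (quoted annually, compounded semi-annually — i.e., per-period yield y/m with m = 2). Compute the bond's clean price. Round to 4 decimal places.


Answer: Price = 1008.5023

Derivation:
Coupon per period c = face * coupon_rate / m = 18.000000
Periods per year m = 2; per-period yield y/m = 0.016500
Number of cashflows N = 6
Cashflows (t years, CF_t, discount factor 1/(1+y/m)^(m*t), PV):
  t = 0.5000: CF_t = 18.000000, DF = 0.983768, PV = 17.707821
  t = 1.0000: CF_t = 18.000000, DF = 0.967799, PV = 17.420385
  t = 1.5000: CF_t = 18.000000, DF = 0.952090, PV = 17.137614
  t = 2.0000: CF_t = 18.000000, DF = 0.936635, PV = 16.859433
  t = 2.5000: CF_t = 18.000000, DF = 0.921432, PV = 16.585768
  t = 3.0000: CF_t = 1018.000000, DF = 0.906475, PV = 922.791276
Price P = sum_t PV_t = 1008.502297


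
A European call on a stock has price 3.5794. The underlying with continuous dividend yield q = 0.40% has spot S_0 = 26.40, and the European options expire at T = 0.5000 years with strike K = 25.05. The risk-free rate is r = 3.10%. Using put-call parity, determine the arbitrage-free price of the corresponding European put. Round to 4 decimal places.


Put-call parity: C - P = S_0 * exp(-qT) - K * exp(-rT).
S_0 * exp(-qT) = 26.4000 * 0.99800200 = 26.34725276
K * exp(-rT) = 25.0500 * 0.98461951 = 24.66471864
P = C - S*exp(-qT) + K*exp(-rT)
P = 3.5794 - 26.34725276 + 24.66471864 = 1.8969

Answer: Put price = 1.8969


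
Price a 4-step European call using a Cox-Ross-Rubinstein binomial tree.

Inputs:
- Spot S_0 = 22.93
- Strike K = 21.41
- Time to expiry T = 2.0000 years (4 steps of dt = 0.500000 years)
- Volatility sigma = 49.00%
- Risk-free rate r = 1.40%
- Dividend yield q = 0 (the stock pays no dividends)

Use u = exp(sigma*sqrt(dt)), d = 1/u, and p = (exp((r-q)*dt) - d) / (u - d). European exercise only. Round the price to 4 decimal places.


dt = T/N = 0.500000
u = exp(sigma*sqrt(dt)) = 1.414084; d = 1/u = 0.707171
p = (exp((r-q)*dt) - d) / (u - d) = 0.424173
Discount per step: exp(-r*dt) = 0.993024
Stock lattice S(k, i) with i counting down-moves:
  k=0: S(0,0) = 22.9300
  k=1: S(1,0) = 32.4250; S(1,1) = 16.2154
  k=2: S(2,0) = 45.8516; S(2,1) = 22.9300; S(2,2) = 11.4671
  k=3: S(3,0) = 64.8381; S(3,1) = 32.4250; S(3,2) = 16.2154; S(3,3) = 8.1092
  k=4: S(4,0) = 91.6865; S(4,1) = 45.8516; S(4,2) = 22.9300; S(4,3) = 11.4671; S(4,4) = 5.7346
Terminal payoffs V(N, i) = max(S_T - K, 0):
  V(4,0) = 70.276522; V(4,1) = 24.441630; V(4,2) = 1.520000; V(4,3) = 0.000000; V(4,4) = 0.000000
Backward induction: V(k, i) = exp(-r*dt) * [p * V(k+1, i) + (1-p) * V(k+1, i+1)].
  V(3,0) = exp(-r*dt) * [p*70.276522 + (1-p)*24.441630] = 43.577425
  V(3,1) = exp(-r*dt) * [p*24.441630 + (1-p)*1.520000] = 11.164304
  V(3,2) = exp(-r*dt) * [p*1.520000 + (1-p)*0.000000] = 0.640245
  V(3,3) = exp(-r*dt) * [p*0.000000 + (1-p)*0.000000] = 0.000000
  V(2,0) = exp(-r*dt) * [p*43.577425 + (1-p)*11.164304] = 24.739281
  V(2,1) = exp(-r*dt) * [p*11.164304 + (1-p)*0.640245] = 5.068658
  V(2,2) = exp(-r*dt) * [p*0.640245 + (1-p)*0.000000] = 0.269680
  V(1,0) = exp(-r*dt) * [p*24.739281 + (1-p)*5.068658] = 13.318840
  V(1,1) = exp(-r*dt) * [p*5.068658 + (1-p)*0.269680] = 2.289195
  V(0,0) = exp(-r*dt) * [p*13.318840 + (1-p)*2.289195] = 6.919065

Answer: Price = V(0,0) = 6.9191


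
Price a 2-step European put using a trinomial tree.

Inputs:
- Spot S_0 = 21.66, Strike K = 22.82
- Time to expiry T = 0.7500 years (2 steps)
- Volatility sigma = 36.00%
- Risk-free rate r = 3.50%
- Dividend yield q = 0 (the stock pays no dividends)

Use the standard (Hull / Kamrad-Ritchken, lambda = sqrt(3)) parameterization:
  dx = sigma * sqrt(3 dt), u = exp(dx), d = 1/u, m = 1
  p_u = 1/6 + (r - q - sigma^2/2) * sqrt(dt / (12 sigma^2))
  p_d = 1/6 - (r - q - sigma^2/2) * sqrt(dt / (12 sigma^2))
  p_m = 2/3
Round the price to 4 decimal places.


Answer: Price = V(0,0) = 2.8639

Derivation:
dt = T/N = 0.375000; dx = sigma*sqrt(3*dt) = 0.381838
u = exp(dx) = 1.464974; d = 1/u = 0.682606
p_u = 0.152033, p_m = 0.666667, p_d = 0.181300
Discount per step: exp(-r*dt) = 0.986961
Stock lattice S(k, j) with j the centered position index:
  k=0: S(0,+0) = 21.6600
  k=1: S(1,-1) = 14.7852; S(1,+0) = 21.6600; S(1,+1) = 31.7313
  k=2: S(2,-2) = 10.0925; S(2,-1) = 14.7852; S(2,+0) = 21.6600; S(2,+1) = 31.7313; S(2,+2) = 46.4856
Terminal payoffs V(N, j) = max(K - S_T, 0):
  V(2,-2) = 12.727507; V(2,-1) = 8.034757; V(2,+0) = 1.160000; V(2,+1) = 0.000000; V(2,+2) = 0.000000
Backward induction: V(k, j) = exp(-r*dt) * [p_u * V(k+1, j+1) + p_m * V(k+1, j) + p_d * V(k+1, j-1)]
  V(1,-1) = exp(-r*dt) * [p_u*1.160000 + p_m*8.034757 + p_d*12.727507] = 7.738126
  V(1,+0) = exp(-r*dt) * [p_u*0.000000 + p_m*1.160000 + p_d*8.034757] = 2.200956
  V(1,+1) = exp(-r*dt) * [p_u*0.000000 + p_m*0.000000 + p_d*1.160000] = 0.207566
  V(0,+0) = exp(-r*dt) * [p_u*0.207566 + p_m*2.200956 + p_d*7.738126] = 2.863945


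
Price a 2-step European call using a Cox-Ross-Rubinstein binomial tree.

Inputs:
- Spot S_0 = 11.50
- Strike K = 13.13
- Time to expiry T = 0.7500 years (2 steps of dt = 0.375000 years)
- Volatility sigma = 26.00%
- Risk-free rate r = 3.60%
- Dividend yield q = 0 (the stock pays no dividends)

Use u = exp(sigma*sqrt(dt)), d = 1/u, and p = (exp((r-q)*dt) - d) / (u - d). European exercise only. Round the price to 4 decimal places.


dt = T/N = 0.375000
u = exp(sigma*sqrt(dt)) = 1.172592; d = 1/u = 0.852811
p = (exp((r-q)*dt) - d) / (u - d) = 0.502782
Discount per step: exp(-r*dt) = 0.986591
Stock lattice S(k, i) with i counting down-moves:
  k=0: S(0,0) = 11.5000
  k=1: S(1,0) = 13.4848; S(1,1) = 9.8073
  k=2: S(2,0) = 15.8122; S(2,1) = 11.5000; S(2,2) = 8.3638
Terminal payoffs V(N, i) = max(S_T - K, 0):
  V(2,0) = 2.682183; V(2,1) = 0.000000; V(2,2) = 0.000000
Backward induction: V(k, i) = exp(-r*dt) * [p * V(k+1, i) + (1-p) * V(k+1, i+1)].
  V(1,0) = exp(-r*dt) * [p*2.682183 + (1-p)*0.000000] = 1.330471
  V(1,1) = exp(-r*dt) * [p*0.000000 + (1-p)*0.000000] = 0.000000
  V(0,0) = exp(-r*dt) * [p*1.330471 + (1-p)*0.000000] = 0.659967

Answer: Price = V(0,0) = 0.6600


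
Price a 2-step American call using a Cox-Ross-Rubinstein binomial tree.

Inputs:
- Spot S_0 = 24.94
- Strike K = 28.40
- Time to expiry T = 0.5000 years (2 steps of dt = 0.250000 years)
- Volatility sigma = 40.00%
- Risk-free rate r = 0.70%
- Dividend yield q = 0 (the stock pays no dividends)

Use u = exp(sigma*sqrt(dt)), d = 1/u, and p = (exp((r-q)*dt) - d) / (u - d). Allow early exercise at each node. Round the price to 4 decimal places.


dt = T/N = 0.250000
u = exp(sigma*sqrt(dt)) = 1.221403; d = 1/u = 0.818731
p = (exp((r-q)*dt) - d) / (u - d) = 0.454516
Discount per step: exp(-r*dt) = 0.998252
Stock lattice S(k, i) with i counting down-moves:
  k=0: S(0,0) = 24.9400
  k=1: S(1,0) = 30.4618; S(1,1) = 20.4191
  k=2: S(2,0) = 37.2061; S(2,1) = 24.9400; S(2,2) = 16.7178
Terminal payoffs V(N, i) = max(S_T - K, 0):
  V(2,0) = 8.806108; V(2,1) = 0.000000; V(2,2) = 0.000000
Backward induction: V(k, i) = exp(-r*dt) * [p * V(k+1, i) + (1-p) * V(k+1, i+1)]; then take max(V_cont, immediate exercise) for American.
  V(1,0) = exp(-r*dt) * [p*8.806108 + (1-p)*0.000000] = 3.995517; exercise = 2.061785; V(1,0) = max -> 3.995517
  V(1,1) = exp(-r*dt) * [p*0.000000 + (1-p)*0.000000] = 0.000000; exercise = 0.000000; V(1,1) = max -> 0.000000
  V(0,0) = exp(-r*dt) * [p*3.995517 + (1-p)*0.000000] = 1.812850; exercise = 0.000000; V(0,0) = max -> 1.812850

Answer: Price = V(0,0) = 1.8129


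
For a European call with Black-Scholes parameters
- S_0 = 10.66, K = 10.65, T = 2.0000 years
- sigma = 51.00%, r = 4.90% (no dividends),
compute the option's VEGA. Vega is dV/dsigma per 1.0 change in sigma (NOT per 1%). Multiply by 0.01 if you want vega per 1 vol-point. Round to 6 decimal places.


d1 = 0.4978011311; d2 = -0.2234477857
phi(d1) = 0.3524517603; exp(-qT) = 1.0000000000; exp(-rT) = 0.9066489038
Vega = S * exp(-qT) * phi(d1) * sqrt(T) = 10.6600 * 1.0000000000 * 0.3524517603 * 1.4142135624 = 5.313392

Answer: Vega = 5.313392


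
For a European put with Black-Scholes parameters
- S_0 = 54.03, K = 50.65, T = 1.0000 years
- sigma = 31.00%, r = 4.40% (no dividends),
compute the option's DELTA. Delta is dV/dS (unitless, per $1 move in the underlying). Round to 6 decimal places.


d1 = 0.5053232812; d2 = 0.1953232812
phi(d1) = 0.3511245264; exp(-qT) = 1.0000000000; exp(-rT) = 0.9569539575
N(-d1) = 0.3066658968
Delta = -exp(-qT) * N(-d1) = -1.0000000000 * 0.3066658968 = -0.306666

Answer: Delta = -0.306666


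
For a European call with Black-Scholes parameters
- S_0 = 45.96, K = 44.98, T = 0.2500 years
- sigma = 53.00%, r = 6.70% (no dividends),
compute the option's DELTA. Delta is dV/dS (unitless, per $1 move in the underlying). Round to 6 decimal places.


d1 = 0.2770415338; d2 = 0.0120415338
phi(d1) = 0.3839225118; exp(-qT) = 1.0000000000; exp(-rT) = 0.9833895013
N(d1) = 0.6091258928
Delta = exp(-qT) * N(d1) = 1.0000000000 * 0.6091258928 = 0.609126

Answer: Delta = 0.609126


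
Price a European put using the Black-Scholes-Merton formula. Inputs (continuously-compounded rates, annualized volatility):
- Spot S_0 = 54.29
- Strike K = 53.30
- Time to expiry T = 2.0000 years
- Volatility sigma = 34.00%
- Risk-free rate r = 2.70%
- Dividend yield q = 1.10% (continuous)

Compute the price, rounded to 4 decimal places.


d1 = (ln(S/K) + (r - q + 0.5*sigma^2) * T) / (sigma * sqrt(T)) = 0.34524222
d2 = d1 - sigma * sqrt(T) = -0.13559039
exp(-rT) = 0.94743211; exp(-qT) = 0.97824024
P = K * exp(-rT) * N(-d2) - S_0 * exp(-qT) * N(-d1)
N(-d1) = 0.36495614; N(-d2) = 0.55392745
P = 53.3000 * 0.94743211 * 0.55392745 - 54.2900 * 0.97824024 * 0.36495614 = 8.5900

Answer: Price = 8.5900


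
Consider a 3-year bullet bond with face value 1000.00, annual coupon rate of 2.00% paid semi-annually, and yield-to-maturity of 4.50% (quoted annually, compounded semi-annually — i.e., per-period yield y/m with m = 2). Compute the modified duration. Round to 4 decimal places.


Answer: Modified duration = 2.8591

Derivation:
Coupon per period c = face * coupon_rate / m = 10.000000
Periods per year m = 2; per-period yield y/m = 0.022500
Number of cashflows N = 6
Cashflows (t years, CF_t, discount factor 1/(1+y/m)^(m*t), PV):
  t = 0.5000: CF_t = 10.000000, DF = 0.977995, PV = 9.779951
  t = 1.0000: CF_t = 10.000000, DF = 0.956474, PV = 9.564744
  t = 1.5000: CF_t = 10.000000, DF = 0.935427, PV = 9.354273
  t = 2.0000: CF_t = 10.000000, DF = 0.914843, PV = 9.148433
  t = 2.5000: CF_t = 10.000000, DF = 0.894712, PV = 8.947123
  t = 3.0000: CF_t = 1010.000000, DF = 0.875024, PV = 883.774515
Price P = sum_t PV_t = 930.569040
First compute Macaulay numerator sum_t t * PV_t:
  t * PV_t at t = 0.5000: 4.889976
  t * PV_t at t = 1.0000: 9.564744
  t * PV_t at t = 1.5000: 14.031410
  t * PV_t at t = 2.0000: 18.296867
  t * PV_t at t = 2.5000: 22.367808
  t * PV_t at t = 3.0000: 2651.323544
Macaulay duration D = 2720.474349 / 930.569040 = 2.923452
Modified duration = D / (1 + y/m) = 2.923452 / (1 + 0.022500) = 2.859122


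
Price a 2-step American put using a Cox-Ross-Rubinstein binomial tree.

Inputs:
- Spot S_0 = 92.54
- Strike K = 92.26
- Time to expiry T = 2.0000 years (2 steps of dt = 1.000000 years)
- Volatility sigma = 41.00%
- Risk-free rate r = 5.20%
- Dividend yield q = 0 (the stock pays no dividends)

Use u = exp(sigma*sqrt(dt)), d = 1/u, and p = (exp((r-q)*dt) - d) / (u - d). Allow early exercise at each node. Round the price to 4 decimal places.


dt = T/N = 1.000000
u = exp(sigma*sqrt(dt)) = 1.506818; d = 1/u = 0.663650
p = (exp((r-q)*dt) - d) / (u - d) = 0.462216
Discount per step: exp(-r*dt) = 0.949329
Stock lattice S(k, i) with i counting down-moves:
  k=0: S(0,0) = 92.5400
  k=1: S(1,0) = 139.4409; S(1,1) = 61.4142
  k=2: S(2,0) = 210.1121; S(2,1) = 92.5400; S(2,2) = 40.7575
Terminal payoffs V(N, i) = max(K - S_T, 0):
  V(2,0) = 0.000000; V(2,1) = 0.000000; V(2,2) = 51.502455
Backward induction: V(k, i) = exp(-r*dt) * [p * V(k+1, i) + (1-p) * V(k+1, i+1)]; then take max(V_cont, immediate exercise) for American.
  V(1,0) = exp(-r*dt) * [p*0.000000 + (1-p)*0.000000] = 0.000000; exercise = 0.000000; V(1,0) = max -> 0.000000
  V(1,1) = exp(-r*dt) * [p*0.000000 + (1-p)*51.502455] = 26.293750; exercise = 30.845806; V(1,1) = max -> 30.845806
  V(0,0) = exp(-r*dt) * [p*0.000000 + (1-p)*30.845806] = 15.747830; exercise = 0.000000; V(0,0) = max -> 15.747830

Answer: Price = V(0,0) = 15.7478


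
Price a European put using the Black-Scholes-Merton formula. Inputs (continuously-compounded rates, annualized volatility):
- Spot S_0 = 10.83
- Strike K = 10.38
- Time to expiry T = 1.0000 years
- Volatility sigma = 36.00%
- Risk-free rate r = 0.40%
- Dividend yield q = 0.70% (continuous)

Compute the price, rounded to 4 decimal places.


d1 = (ln(S/K) + (r - q + 0.5*sigma^2) * T) / (sigma * sqrt(T)) = 0.28955329
d2 = d1 - sigma * sqrt(T) = -0.07044671
exp(-rT) = 0.99600799; exp(-qT) = 0.99302444
P = K * exp(-rT) * N(-d2) - S_0 * exp(-qT) * N(-d1)
N(-d1) = 0.38607900; N(-d2) = 0.52808094
P = 10.3800 * 0.99600799 * 0.52808094 - 10.8300 * 0.99302444 * 0.38607900 = 1.3075

Answer: Price = 1.3075


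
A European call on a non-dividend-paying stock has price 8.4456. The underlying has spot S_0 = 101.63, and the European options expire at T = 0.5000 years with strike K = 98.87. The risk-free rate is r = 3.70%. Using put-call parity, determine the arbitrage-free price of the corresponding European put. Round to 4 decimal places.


Put-call parity: C - P = S_0 * exp(-qT) - K * exp(-rT).
S_0 * exp(-qT) = 101.6300 * 1.00000000 = 101.63000000
K * exp(-rT) = 98.8700 * 0.98167007 = 97.05772027
P = C - S*exp(-qT) + K*exp(-rT)
P = 8.4456 - 101.63000000 + 97.05772027 = 3.8733

Answer: Put price = 3.8733


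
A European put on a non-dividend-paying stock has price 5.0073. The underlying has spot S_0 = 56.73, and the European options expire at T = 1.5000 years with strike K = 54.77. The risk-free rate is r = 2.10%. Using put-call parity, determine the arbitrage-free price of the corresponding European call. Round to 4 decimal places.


Put-call parity: C - P = S_0 * exp(-qT) - K * exp(-rT).
S_0 * exp(-qT) = 56.7300 * 1.00000000 = 56.73000000
K * exp(-rT) = 54.7700 * 0.96899096 = 53.07163468
C = P + S*exp(-qT) - K*exp(-rT)
C = 5.0073 + 56.73000000 - 53.07163468 = 8.6657

Answer: Call price = 8.6657


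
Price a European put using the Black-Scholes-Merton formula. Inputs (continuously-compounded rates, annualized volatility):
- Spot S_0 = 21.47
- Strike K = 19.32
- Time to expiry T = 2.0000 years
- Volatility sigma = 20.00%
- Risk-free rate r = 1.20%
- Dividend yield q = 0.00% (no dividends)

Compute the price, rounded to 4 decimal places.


d1 = (ln(S/K) + (r - q + 0.5*sigma^2) * T) / (sigma * sqrt(T)) = 0.59932880
d2 = d1 - sigma * sqrt(T) = 0.31648609
exp(-rT) = 0.97628571; exp(-qT) = 1.00000000
P = K * exp(-rT) * N(-d2) - S_0 * exp(-qT) * N(-d1)
N(-d1) = 0.27447682; N(-d2) = 0.37581679
P = 19.3200 * 0.97628571 * 0.37581679 - 21.4700 * 1.00000000 * 0.27447682 = 1.1956

Answer: Price = 1.1956


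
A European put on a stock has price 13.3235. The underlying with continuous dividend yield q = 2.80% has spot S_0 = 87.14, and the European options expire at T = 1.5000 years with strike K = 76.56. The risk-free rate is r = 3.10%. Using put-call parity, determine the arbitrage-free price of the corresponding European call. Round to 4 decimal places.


Answer: Call price = 23.7979

Derivation:
Put-call parity: C - P = S_0 * exp(-qT) - K * exp(-rT).
S_0 * exp(-qT) = 87.1400 * 0.95886978 = 83.55591268
K * exp(-rT) = 76.5600 * 0.95456456 = 73.08146276
C = P + S*exp(-qT) - K*exp(-rT)
C = 13.3235 + 83.55591268 - 73.08146276 = 23.7979


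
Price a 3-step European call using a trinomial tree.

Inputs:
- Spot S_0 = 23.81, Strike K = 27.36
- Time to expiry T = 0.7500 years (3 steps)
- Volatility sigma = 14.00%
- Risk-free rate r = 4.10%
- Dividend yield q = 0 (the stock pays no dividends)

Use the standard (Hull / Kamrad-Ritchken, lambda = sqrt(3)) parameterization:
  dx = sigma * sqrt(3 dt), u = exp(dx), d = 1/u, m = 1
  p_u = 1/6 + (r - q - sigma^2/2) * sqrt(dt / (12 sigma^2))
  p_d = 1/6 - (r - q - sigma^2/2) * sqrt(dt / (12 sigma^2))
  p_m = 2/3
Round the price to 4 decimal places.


Answer: Price = V(0,0) = 0.2813

Derivation:
dt = T/N = 0.250000; dx = sigma*sqrt(3*dt) = 0.121244
u = exp(dx) = 1.128900; d = 1/u = 0.885818
p_u = 0.198833, p_m = 0.666667, p_d = 0.134500
Discount per step: exp(-r*dt) = 0.989802
Stock lattice S(k, j) with j the centered position index:
  k=0: S(0,+0) = 23.8100
  k=1: S(1,-1) = 21.0913; S(1,+0) = 23.8100; S(1,+1) = 26.8791
  k=2: S(2,-2) = 18.6831; S(2,-1) = 21.0913; S(2,+0) = 23.8100; S(2,+1) = 26.8791; S(2,+2) = 30.3438
  k=3: S(3,-3) = 16.5498; S(3,-2) = 18.6831; S(3,-1) = 21.0913; S(3,+0) = 23.8100; S(3,+1) = 26.8791; S(3,+2) = 30.3438; S(3,+3) = 34.2551
Terminal payoffs V(N, j) = max(S_T - K, 0):
  V(3,-3) = 0.000000; V(3,-2) = 0.000000; V(3,-1) = 0.000000; V(3,+0) = 0.000000; V(3,+1) = 0.000000; V(3,+2) = 2.983817; V(3,+3) = 6.895130
Backward induction: V(k, j) = exp(-r*dt) * [p_u * V(k+1, j+1) + p_m * V(k+1, j) + p_d * V(k+1, j-1)]
  V(2,-2) = exp(-r*dt) * [p_u*0.000000 + p_m*0.000000 + p_d*0.000000] = 0.000000
  V(2,-1) = exp(-r*dt) * [p_u*0.000000 + p_m*0.000000 + p_d*0.000000] = 0.000000
  V(2,+0) = exp(-r*dt) * [p_u*0.000000 + p_m*0.000000 + p_d*0.000000] = 0.000000
  V(2,+1) = exp(-r*dt) * [p_u*2.983817 + p_m*0.000000 + p_d*0.000000] = 0.587232
  V(2,+2) = exp(-r*dt) * [p_u*6.895130 + p_m*2.983817 + p_d*0.000000] = 3.325927
  V(1,-1) = exp(-r*dt) * [p_u*0.000000 + p_m*0.000000 + p_d*0.000000] = 0.000000
  V(1,+0) = exp(-r*dt) * [p_u*0.587232 + p_m*0.000000 + p_d*0.000000] = 0.115571
  V(1,+1) = exp(-r*dt) * [p_u*3.325927 + p_m*0.587232 + p_d*0.000000] = 1.042057
  V(0,+0) = exp(-r*dt) * [p_u*1.042057 + p_m*0.115571 + p_d*0.000000] = 0.281344


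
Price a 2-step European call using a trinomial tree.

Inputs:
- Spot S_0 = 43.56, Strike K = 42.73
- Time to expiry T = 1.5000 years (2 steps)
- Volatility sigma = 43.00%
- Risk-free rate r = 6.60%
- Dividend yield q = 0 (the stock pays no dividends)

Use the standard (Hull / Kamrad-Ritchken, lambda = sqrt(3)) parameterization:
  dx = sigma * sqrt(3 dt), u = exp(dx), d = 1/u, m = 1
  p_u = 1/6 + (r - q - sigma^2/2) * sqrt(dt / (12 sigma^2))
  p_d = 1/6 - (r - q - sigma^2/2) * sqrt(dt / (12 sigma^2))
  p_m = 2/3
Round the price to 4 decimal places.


dt = T/N = 0.750000; dx = sigma*sqrt(3*dt) = 0.645000
u = exp(dx) = 1.905987; d = 1/u = 0.524663
p_u = 0.151289, p_m = 0.666667, p_d = 0.182045
Discount per step: exp(-r*dt) = 0.951705
Stock lattice S(k, j) with j the centered position index:
  k=0: S(0,+0) = 43.5600
  k=1: S(1,-1) = 22.8543; S(1,+0) = 43.5600; S(1,+1) = 83.0248
  k=2: S(2,-2) = 11.9908; S(2,-1) = 22.8543; S(2,+0) = 43.5600; S(2,+1) = 83.0248; S(2,+2) = 158.2442
Terminal payoffs V(N, j) = max(S_T - K, 0):
  V(2,-2) = 0.000000; V(2,-1) = 0.000000; V(2,+0) = 0.830000; V(2,+1) = 40.294795; V(2,+2) = 115.514182
Backward induction: V(k, j) = exp(-r*dt) * [p_u * V(k+1, j+1) + p_m * V(k+1, j) + p_d * V(k+1, j-1)]
  V(1,-1) = exp(-r*dt) * [p_u*0.830000 + p_m*0.000000 + p_d*0.000000] = 0.119505
  V(1,+0) = exp(-r*dt) * [p_u*40.294795 + p_m*0.830000 + p_d*0.000000] = 6.328347
  V(1,+1) = exp(-r*dt) * [p_u*115.514182 + p_m*40.294795 + p_d*0.830000] = 42.341639
  V(0,+0) = exp(-r*dt) * [p_u*42.341639 + p_m*6.328347 + p_d*0.119505] = 10.132298

Answer: Price = V(0,0) = 10.1323


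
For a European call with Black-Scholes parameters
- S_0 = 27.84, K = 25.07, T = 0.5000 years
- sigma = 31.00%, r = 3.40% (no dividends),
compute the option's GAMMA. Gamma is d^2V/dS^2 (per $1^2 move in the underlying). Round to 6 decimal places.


Answer: Gamma = 0.052395

Derivation:
d1 = 0.6652593958; d2 = 0.4460562936
phi(d1) = 0.3197475295; exp(-qT) = 1.0000000000; exp(-rT) = 0.9831436846
Gamma = exp(-qT) * phi(d1) / (S * sigma * sqrt(T)) = 1.0000000000 * 0.3197475295 / (27.8400 * 0.3100 * 0.7071067812) = 0.052395


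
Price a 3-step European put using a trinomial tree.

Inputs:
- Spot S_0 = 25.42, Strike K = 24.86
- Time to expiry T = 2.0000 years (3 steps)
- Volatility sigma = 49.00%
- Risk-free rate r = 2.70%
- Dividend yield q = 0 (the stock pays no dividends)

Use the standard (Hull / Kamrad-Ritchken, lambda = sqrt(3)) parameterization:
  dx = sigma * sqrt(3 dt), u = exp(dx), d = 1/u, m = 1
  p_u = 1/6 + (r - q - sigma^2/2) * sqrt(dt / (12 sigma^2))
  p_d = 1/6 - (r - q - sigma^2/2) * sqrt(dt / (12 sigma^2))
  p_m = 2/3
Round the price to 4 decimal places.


Answer: Price = V(0,0) = 5.1939

Derivation:
dt = T/N = 0.666667; dx = sigma*sqrt(3*dt) = 0.692965
u = exp(dx) = 1.999635; d = 1/u = 0.500091
p_u = 0.121907, p_m = 0.666667, p_d = 0.211426
Discount per step: exp(-r*dt) = 0.982161
Stock lattice S(k, j) with j the centered position index:
  k=0: S(0,+0) = 25.4200
  k=1: S(1,-1) = 12.7123; S(1,+0) = 25.4200; S(1,+1) = 50.8307
  k=2: S(2,-2) = 6.3573; S(2,-1) = 12.7123; S(2,+0) = 25.4200; S(2,+1) = 50.8307; S(2,+2) = 101.6429
  k=3: S(3,-3) = 3.1792; S(3,-2) = 6.3573; S(3,-1) = 12.7123; S(3,+0) = 25.4200; S(3,+1) = 50.8307; S(3,+2) = 101.6429; S(3,+3) = 203.2487
Terminal payoffs V(N, j) = max(K - S_T, 0):
  V(3,-3) = 21.680760; V(3,-2) = 18.502680; V(3,-1) = 12.147680; V(3,+0) = 0.000000; V(3,+1) = 0.000000; V(3,+2) = 0.000000; V(3,+3) = 0.000000
Backward induction: V(k, j) = exp(-r*dt) * [p_u * V(k+1, j+1) + p_m * V(k+1, j) + p_d * V(k+1, j-1)]
  V(2,-2) = exp(-r*dt) * [p_u*12.147680 + p_m*18.502680 + p_d*21.680760] = 18.071653
  V(2,-1) = exp(-r*dt) * [p_u*0.000000 + p_m*12.147680 + p_d*18.502680] = 11.796148
  V(2,+0) = exp(-r*dt) * [p_u*0.000000 + p_m*0.000000 + p_d*12.147680] = 2.522519
  V(2,+1) = exp(-r*dt) * [p_u*0.000000 + p_m*0.000000 + p_d*0.000000] = 0.000000
  V(2,+2) = exp(-r*dt) * [p_u*0.000000 + p_m*0.000000 + p_d*0.000000] = 0.000000
  V(1,-1) = exp(-r*dt) * [p_u*2.522519 + p_m*11.796148 + p_d*18.071653] = 11.778498
  V(1,+0) = exp(-r*dt) * [p_u*0.000000 + p_m*2.522519 + p_d*11.796148] = 4.101203
  V(1,+1) = exp(-r*dt) * [p_u*0.000000 + p_m*0.000000 + p_d*2.522519] = 0.523812
  V(0,+0) = exp(-r*dt) * [p_u*0.523812 + p_m*4.101203 + p_d*11.778498] = 5.193935


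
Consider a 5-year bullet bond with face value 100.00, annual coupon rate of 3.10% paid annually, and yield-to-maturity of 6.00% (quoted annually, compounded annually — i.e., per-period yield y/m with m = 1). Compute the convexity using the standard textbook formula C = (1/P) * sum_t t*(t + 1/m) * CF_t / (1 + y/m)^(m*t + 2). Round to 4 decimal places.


Answer: Convexity = 24.4744

Derivation:
Coupon per period c = face * coupon_rate / m = 3.100000
Periods per year m = 1; per-period yield y/m = 0.060000
Number of cashflows N = 5
Cashflows (t years, CF_t, discount factor 1/(1+y/m)^(m*t), PV):
  t = 1.0000: CF_t = 3.100000, DF = 0.943396, PV = 2.924528
  t = 2.0000: CF_t = 3.100000, DF = 0.889996, PV = 2.758989
  t = 3.0000: CF_t = 3.100000, DF = 0.839619, PV = 2.602820
  t = 4.0000: CF_t = 3.100000, DF = 0.792094, PV = 2.455490
  t = 5.0000: CF_t = 103.100000, DF = 0.747258, PV = 77.042318
Price P = sum_t PV_t = 87.784145
Convexity numerator sum_t t*(t + 1/m) * CF_t / (1+y/m)^(m*t + 2):
  t = 1.0000: term = 5.205640
  t = 2.0000: term = 14.732942
  t = 3.0000: term = 27.798004
  t = 4.0000: term = 43.707554
  t = 5.0000: term = 2057.021652
Convexity = (1/P) * sum = 2148.465792 / 87.784145 = 24.474417


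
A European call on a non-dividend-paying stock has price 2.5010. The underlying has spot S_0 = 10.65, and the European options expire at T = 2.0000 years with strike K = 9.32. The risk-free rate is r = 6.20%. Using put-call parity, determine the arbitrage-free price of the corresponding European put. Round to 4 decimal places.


Put-call parity: C - P = S_0 * exp(-qT) - K * exp(-rT).
S_0 * exp(-qT) = 10.6500 * 1.00000000 = 10.65000000
K * exp(-rT) = 9.3200 * 0.88337984 = 8.23310012
P = C - S*exp(-qT) + K*exp(-rT)
P = 2.5010 - 10.65000000 + 8.23310012 = 0.0841

Answer: Put price = 0.0841


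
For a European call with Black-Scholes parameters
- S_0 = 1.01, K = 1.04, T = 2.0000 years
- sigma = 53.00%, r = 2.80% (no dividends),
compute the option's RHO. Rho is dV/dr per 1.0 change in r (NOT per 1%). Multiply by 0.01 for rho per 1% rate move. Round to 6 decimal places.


d1 = 0.4104282807; d2 = -0.3391049074
phi(d1) = 0.3667172294; exp(-qT) = 1.0000000000; exp(-rT) = 0.9455391359
N(d2) = 0.3672653509
Rho = K*T*exp(-rT)*N(d2) = 1.0400 * 2.0000 * 0.9455391359 * 0.3672653509 = 0.722309

Answer: Rho = 0.722309


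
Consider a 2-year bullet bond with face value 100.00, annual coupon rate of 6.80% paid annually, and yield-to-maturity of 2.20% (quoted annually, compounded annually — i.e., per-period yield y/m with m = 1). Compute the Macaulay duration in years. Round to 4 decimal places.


Coupon per period c = face * coupon_rate / m = 6.800000
Periods per year m = 1; per-period yield y/m = 0.022000
Number of cashflows N = 2
Cashflows (t years, CF_t, discount factor 1/(1+y/m)^(m*t), PV):
  t = 1.0000: CF_t = 6.800000, DF = 0.978474, PV = 6.653620
  t = 2.0000: CF_t = 106.800000, DF = 0.957411, PV = 102.251447
Price P = sum_t PV_t = 108.905067
Macaulay numerator sum_t t * PV_t:
  t * PV_t at t = 1.0000: 6.653620
  t * PV_t at t = 2.0000: 204.502893
Macaulay duration D = (sum_t t * PV_t) / P = 211.156514 / 108.905067 = 1.938904

Answer: Macaulay duration = 1.9389 years


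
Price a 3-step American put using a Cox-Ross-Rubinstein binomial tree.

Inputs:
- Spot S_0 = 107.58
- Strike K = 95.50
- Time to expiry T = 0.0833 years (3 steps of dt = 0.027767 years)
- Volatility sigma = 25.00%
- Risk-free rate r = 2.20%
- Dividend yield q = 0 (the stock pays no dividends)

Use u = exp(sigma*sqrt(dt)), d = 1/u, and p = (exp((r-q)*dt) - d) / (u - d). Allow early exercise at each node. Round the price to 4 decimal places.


dt = T/N = 0.027767
u = exp(sigma*sqrt(dt)) = 1.042538; d = 1/u = 0.959197
p = (exp((r-q)*dt) - d) / (u - d) = 0.496919
Discount per step: exp(-r*dt) = 0.999389
Stock lattice S(k, i) with i counting down-moves:
  k=0: S(0,0) = 107.5800
  k=1: S(1,0) = 112.1563; S(1,1) = 103.1905
  k=2: S(2,0) = 116.9272; S(2,1) = 107.5800; S(2,2) = 98.9800
  k=3: S(3,0) = 121.9011; S(3,1) = 112.1563; S(3,2) = 103.1905; S(3,3) = 94.9414
Terminal payoffs V(N, i) = max(K - S_T, 0):
  V(3,0) = 0.000000; V(3,1) = 0.000000; V(3,2) = 0.000000; V(3,3) = 0.558609
Backward induction: V(k, i) = exp(-r*dt) * [p * V(k+1, i) + (1-p) * V(k+1, i+1)]; then take max(V_cont, immediate exercise) for American.
  V(2,0) = exp(-r*dt) * [p*0.000000 + (1-p)*0.000000] = 0.000000; exercise = 0.000000; V(2,0) = max -> 0.000000
  V(2,1) = exp(-r*dt) * [p*0.000000 + (1-p)*0.000000] = 0.000000; exercise = 0.000000; V(2,1) = max -> 0.000000
  V(2,2) = exp(-r*dt) * [p*0.000000 + (1-p)*0.558609] = 0.280854; exercise = 0.000000; V(2,2) = max -> 0.280854
  V(1,0) = exp(-r*dt) * [p*0.000000 + (1-p)*0.000000] = 0.000000; exercise = 0.000000; V(1,0) = max -> 0.000000
  V(1,1) = exp(-r*dt) * [p*0.000000 + (1-p)*0.280854] = 0.141206; exercise = 0.000000; V(1,1) = max -> 0.141206
  V(0,0) = exp(-r*dt) * [p*0.000000 + (1-p)*0.141206] = 0.070995; exercise = 0.000000; V(0,0) = max -> 0.070995

Answer: Price = V(0,0) = 0.0710


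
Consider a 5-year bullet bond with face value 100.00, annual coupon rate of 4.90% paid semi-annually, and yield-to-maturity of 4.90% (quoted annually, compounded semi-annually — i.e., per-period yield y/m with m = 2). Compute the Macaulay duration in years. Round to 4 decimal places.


Answer: Macaulay duration = 4.4949 years

Derivation:
Coupon per period c = face * coupon_rate / m = 2.450000
Periods per year m = 2; per-period yield y/m = 0.024500
Number of cashflows N = 10
Cashflows (t years, CF_t, discount factor 1/(1+y/m)^(m*t), PV):
  t = 0.5000: CF_t = 2.450000, DF = 0.976086, PV = 2.391410
  t = 1.0000: CF_t = 2.450000, DF = 0.952744, PV = 2.334222
  t = 1.5000: CF_t = 2.450000, DF = 0.929960, PV = 2.278401
  t = 2.0000: CF_t = 2.450000, DF = 0.907721, PV = 2.223915
  t = 2.5000: CF_t = 2.450000, DF = 0.886013, PV = 2.170732
  t = 3.0000: CF_t = 2.450000, DF = 0.864825, PV = 2.118821
  t = 3.5000: CF_t = 2.450000, DF = 0.844143, PV = 2.068151
  t = 4.0000: CF_t = 2.450000, DF = 0.823957, PV = 2.018693
  t = 4.5000: CF_t = 2.450000, DF = 0.804252, PV = 1.970418
  t = 5.0000: CF_t = 102.450000, DF = 0.785019, PV = 80.425234
Price P = sum_t PV_t = 100.000000
Macaulay numerator sum_t t * PV_t:
  t * PV_t at t = 0.5000: 1.195705
  t * PV_t at t = 1.0000: 2.334222
  t * PV_t at t = 1.5000: 3.417602
  t * PV_t at t = 2.0000: 4.447831
  t * PV_t at t = 2.5000: 5.426831
  t * PV_t at t = 3.0000: 6.356464
  t * PV_t at t = 3.5000: 7.238530
  t * PV_t at t = 4.0000: 8.074774
  t * PV_t at t = 4.5000: 8.866882
  t * PV_t at t = 5.0000: 402.126172
Macaulay duration D = (sum_t t * PV_t) / P = 449.485012 / 100.000000 = 4.494850


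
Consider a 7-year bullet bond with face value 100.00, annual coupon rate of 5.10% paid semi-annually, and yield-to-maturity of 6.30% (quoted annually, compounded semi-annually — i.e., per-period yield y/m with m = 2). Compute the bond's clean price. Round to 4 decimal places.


Answer: Price = 93.2911

Derivation:
Coupon per period c = face * coupon_rate / m = 2.550000
Periods per year m = 2; per-period yield y/m = 0.031500
Number of cashflows N = 14
Cashflows (t years, CF_t, discount factor 1/(1+y/m)^(m*t), PV):
  t = 0.5000: CF_t = 2.550000, DF = 0.969462, PV = 2.472128
  t = 1.0000: CF_t = 2.550000, DF = 0.939856, PV = 2.396634
  t = 1.5000: CF_t = 2.550000, DF = 0.911155, PV = 2.323445
  t = 2.0000: CF_t = 2.550000, DF = 0.883330, PV = 2.252492
  t = 2.5000: CF_t = 2.550000, DF = 0.856355, PV = 2.183705
  t = 3.0000: CF_t = 2.550000, DF = 0.830204, PV = 2.117019
  t = 3.5000: CF_t = 2.550000, DF = 0.804851, PV = 2.052370
  t = 4.0000: CF_t = 2.550000, DF = 0.780272, PV = 1.989694
  t = 4.5000: CF_t = 2.550000, DF = 0.756444, PV = 1.928933
  t = 5.0000: CF_t = 2.550000, DF = 0.733344, PV = 1.870027
  t = 5.5000: CF_t = 2.550000, DF = 0.710949, PV = 1.812920
  t = 6.0000: CF_t = 2.550000, DF = 0.689238, PV = 1.757557
  t = 6.5000: CF_t = 2.550000, DF = 0.668190, PV = 1.703885
  t = 7.0000: CF_t = 102.550000, DF = 0.647785, PV = 66.430330
Price P = sum_t PV_t = 93.291139


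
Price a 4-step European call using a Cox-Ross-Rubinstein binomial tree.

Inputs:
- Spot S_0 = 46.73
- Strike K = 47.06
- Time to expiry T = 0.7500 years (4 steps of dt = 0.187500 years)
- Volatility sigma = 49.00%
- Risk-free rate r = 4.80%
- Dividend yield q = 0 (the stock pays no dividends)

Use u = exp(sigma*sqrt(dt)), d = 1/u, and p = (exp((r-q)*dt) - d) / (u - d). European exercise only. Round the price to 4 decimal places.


dt = T/N = 0.187500
u = exp(sigma*sqrt(dt)) = 1.236366; d = 1/u = 0.808822
p = (exp((r-q)*dt) - d) / (u - d) = 0.468300
Discount per step: exp(-r*dt) = 0.991040
Stock lattice S(k, i) with i counting down-moves:
  k=0: S(0,0) = 46.7300
  k=1: S(1,0) = 57.7754; S(1,1) = 37.7963
  k=2: S(2,0) = 71.4315; S(2,1) = 46.7300; S(2,2) = 30.5705
  k=3: S(3,0) = 88.3154; S(3,1) = 57.7754; S(3,2) = 37.7963; S(3,3) = 24.7261
  k=4: S(4,0) = 109.1902; S(4,1) = 71.4315; S(4,2) = 46.7300; S(4,3) = 30.5705; S(4,4) = 19.9990
Terminal payoffs V(N, i) = max(S_T - K, 0):
  V(4,0) = 62.130193; V(4,1) = 24.371490; V(4,2) = 0.000000; V(4,3) = 0.000000; V(4,4) = 0.000000
Backward induction: V(k, i) = exp(-r*dt) * [p * V(k+1, i) + (1-p) * V(k+1, i+1)].
  V(3,0) = exp(-r*dt) * [p*62.130193 + (1-p)*24.371490] = 41.677087
  V(3,1) = exp(-r*dt) * [p*24.371490 + (1-p)*0.000000] = 11.310900
  V(3,2) = exp(-r*dt) * [p*0.000000 + (1-p)*0.000000] = 0.000000
  V(3,3) = exp(-r*dt) * [p*0.000000 + (1-p)*0.000000] = 0.000000
  V(2,0) = exp(-r*dt) * [p*41.677087 + (1-p)*11.310900] = 25.302620
  V(2,1) = exp(-r*dt) * [p*11.310900 + (1-p)*0.000000] = 5.249431
  V(2,2) = exp(-r*dt) * [p*0.000000 + (1-p)*0.000000] = 0.000000
  V(1,0) = exp(-r*dt) * [p*25.302620 + (1-p)*5.249431] = 14.509159
  V(1,1) = exp(-r*dt) * [p*5.249431 + (1-p)*0.000000] = 2.436281
  V(0,0) = exp(-r*dt) * [p*14.509159 + (1-p)*2.436281] = 8.017521

Answer: Price = V(0,0) = 8.0175


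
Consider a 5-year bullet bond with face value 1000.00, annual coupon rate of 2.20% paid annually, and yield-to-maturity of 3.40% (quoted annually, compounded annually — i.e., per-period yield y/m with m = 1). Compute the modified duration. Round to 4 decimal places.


Coupon per period c = face * coupon_rate / m = 22.000000
Periods per year m = 1; per-period yield y/m = 0.034000
Number of cashflows N = 5
Cashflows (t years, CF_t, discount factor 1/(1+y/m)^(m*t), PV):
  t = 1.0000: CF_t = 22.000000, DF = 0.967118, PV = 21.276596
  t = 2.0000: CF_t = 22.000000, DF = 0.935317, PV = 20.576978
  t = 3.0000: CF_t = 22.000000, DF = 0.904562, PV = 19.900366
  t = 4.0000: CF_t = 22.000000, DF = 0.874818, PV = 19.246002
  t = 5.0000: CF_t = 1022.000000, DF = 0.846052, PV = 864.665641
Price P = sum_t PV_t = 945.665583
First compute Macaulay numerator sum_t t * PV_t:
  t * PV_t at t = 1.0000: 21.276596
  t * PV_t at t = 2.0000: 41.153957
  t * PV_t at t = 3.0000: 59.701098
  t * PV_t at t = 4.0000: 76.984008
  t * PV_t at t = 5.0000: 4323.328206
Macaulay duration D = 4522.443865 / 945.665583 = 4.782287
Modified duration = D / (1 + y/m) = 4.782287 / (1 + 0.034000) = 4.625035

Answer: Modified duration = 4.6250


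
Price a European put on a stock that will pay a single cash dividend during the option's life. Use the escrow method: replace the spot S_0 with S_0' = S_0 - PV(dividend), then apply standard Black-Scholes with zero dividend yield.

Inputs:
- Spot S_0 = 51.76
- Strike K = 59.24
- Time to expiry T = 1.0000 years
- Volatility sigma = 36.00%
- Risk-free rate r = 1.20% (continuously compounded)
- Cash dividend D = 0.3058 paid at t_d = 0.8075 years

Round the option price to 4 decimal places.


Answer: Price = 11.8857

Derivation:
PV(D) = D * exp(-r * t_d) = 0.3058 * 0.99035680 = 0.30285111
S_0' = S_0 - PV(D) = 51.7600 - 0.30285111 = 51.45714889
d1 = (ln(S_0'/K) + (r + sigma^2/2)*T) / (sigma*sqrt(T)) = -0.17790997
d2 = d1 - sigma*sqrt(T) = -0.53790997
exp(-rT) = 0.98807171
N(-d1) = 0.57060316; N(-d2) = 0.70468040
P = K * exp(-rT) * N(-d2) - S_0' * N(-d1) = 59.2400 * 0.98807171 * 0.70468040 - 51.45714889 * 0.57060316 = 11.8857


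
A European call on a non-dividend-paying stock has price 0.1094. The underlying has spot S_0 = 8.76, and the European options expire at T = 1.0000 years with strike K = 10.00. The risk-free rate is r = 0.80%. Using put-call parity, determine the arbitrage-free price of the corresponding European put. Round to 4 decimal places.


Answer: Put price = 1.2697

Derivation:
Put-call parity: C - P = S_0 * exp(-qT) - K * exp(-rT).
S_0 * exp(-qT) = 8.7600 * 1.00000000 = 8.76000000
K * exp(-rT) = 10.0000 * 0.99203191 = 9.92031915
P = C - S*exp(-qT) + K*exp(-rT)
P = 0.1094 - 8.76000000 + 9.92031915 = 1.2697


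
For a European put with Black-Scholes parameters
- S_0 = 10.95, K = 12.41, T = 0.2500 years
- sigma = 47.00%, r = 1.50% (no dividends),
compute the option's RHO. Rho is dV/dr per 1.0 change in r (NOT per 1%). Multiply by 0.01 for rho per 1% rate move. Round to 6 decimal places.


d1 = -0.3991516721; d2 = -0.6341516721
phi(d1) = 0.3683949945; exp(-qT) = 1.0000000000; exp(-rT) = 0.9962570225
N(-d2) = 0.7370090783
Rho = -K*T*exp(-rT)*N(-d2) = -12.4100 * 0.2500 * 0.9962570225 * 0.7370090783 = -2.278012

Answer: Rho = -2.278012


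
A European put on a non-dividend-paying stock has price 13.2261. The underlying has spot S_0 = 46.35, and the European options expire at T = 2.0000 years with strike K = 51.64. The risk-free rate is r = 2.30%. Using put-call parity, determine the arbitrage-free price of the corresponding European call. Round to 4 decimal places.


Put-call parity: C - P = S_0 * exp(-qT) - K * exp(-rT).
S_0 * exp(-qT) = 46.3500 * 1.00000000 = 46.35000000
K * exp(-rT) = 51.6400 * 0.95504196 = 49.31836693
C = P + S*exp(-qT) - K*exp(-rT)
C = 13.2261 + 46.35000000 - 49.31836693 = 10.2577

Answer: Call price = 10.2577


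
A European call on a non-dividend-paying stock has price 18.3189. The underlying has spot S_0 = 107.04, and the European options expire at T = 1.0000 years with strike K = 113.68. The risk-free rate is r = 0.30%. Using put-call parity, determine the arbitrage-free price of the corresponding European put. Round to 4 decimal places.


Put-call parity: C - P = S_0 * exp(-qT) - K * exp(-rT).
S_0 * exp(-qT) = 107.0400 * 1.00000000 = 107.04000000
K * exp(-rT) = 113.6800 * 0.99700450 = 113.33947105
P = C - S*exp(-qT) + K*exp(-rT)
P = 18.3189 - 107.04000000 + 113.33947105 = 24.6184

Answer: Put price = 24.6184


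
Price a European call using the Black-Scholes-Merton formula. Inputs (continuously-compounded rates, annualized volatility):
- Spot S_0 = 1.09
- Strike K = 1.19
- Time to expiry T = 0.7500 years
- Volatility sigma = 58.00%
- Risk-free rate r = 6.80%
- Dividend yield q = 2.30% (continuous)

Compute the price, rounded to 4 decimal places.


d1 = (ln(S/K) + (r - q + 0.5*sigma^2) * T) / (sigma * sqrt(T)) = 0.14358978
d2 = d1 - sigma * sqrt(T) = -0.35870496
exp(-rT) = 0.95027867; exp(-qT) = 0.98289793
C = S_0 * exp(-qT) * N(d1) - K * exp(-rT) * N(d2)
N(d1) = 0.55708779; N(d2) = 0.35990791
C = 1.0900 * 0.98289793 * 0.55708779 - 1.1900 * 0.95027867 * 0.35990791 = 0.1898

Answer: Price = 0.1898


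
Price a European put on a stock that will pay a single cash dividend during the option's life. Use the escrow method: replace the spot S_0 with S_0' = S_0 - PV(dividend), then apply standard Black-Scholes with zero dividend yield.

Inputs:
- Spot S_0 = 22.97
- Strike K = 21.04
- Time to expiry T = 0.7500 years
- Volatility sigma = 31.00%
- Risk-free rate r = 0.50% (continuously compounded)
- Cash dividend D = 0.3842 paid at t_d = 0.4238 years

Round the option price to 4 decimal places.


Answer: Price = 1.6012

Derivation:
PV(D) = D * exp(-r * t_d) = 0.3842 * 0.99788324 = 0.38338674
S_0' = S_0 - PV(D) = 22.9700 - 0.38338674 = 22.58661326
d1 = (ln(S_0'/K) + (r + sigma^2/2)*T) / (sigma*sqrt(T)) = 0.41241251
d2 = d1 - sigma*sqrt(T) = 0.14394463
exp(-rT) = 0.99625702
N(-d1) = 0.34001855; N(-d2) = 0.44277210
P = K * exp(-rT) * N(-d2) - S_0' * N(-d1) = 21.0400 * 0.99625702 * 0.44277210 - 22.58661326 * 0.34001855 = 1.6012


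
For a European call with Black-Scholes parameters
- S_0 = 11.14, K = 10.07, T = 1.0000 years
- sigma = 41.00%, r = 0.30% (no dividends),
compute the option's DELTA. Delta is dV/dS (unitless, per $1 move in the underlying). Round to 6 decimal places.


Answer: Delta = 0.676744

Derivation:
d1 = 0.4586134824; d2 = 0.0486134824
phi(d1) = 0.3591189184; exp(-qT) = 1.0000000000; exp(-rT) = 0.9970044955
N(d1) = 0.6767441235
Delta = exp(-qT) * N(d1) = 1.0000000000 * 0.6767441235 = 0.676744


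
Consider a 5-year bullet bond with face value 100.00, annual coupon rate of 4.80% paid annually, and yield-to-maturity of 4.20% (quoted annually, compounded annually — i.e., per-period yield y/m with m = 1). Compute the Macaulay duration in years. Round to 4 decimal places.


Answer: Macaulay duration = 4.5690 years

Derivation:
Coupon per period c = face * coupon_rate / m = 4.800000
Periods per year m = 1; per-period yield y/m = 0.042000
Number of cashflows N = 5
Cashflows (t years, CF_t, discount factor 1/(1+y/m)^(m*t), PV):
  t = 1.0000: CF_t = 4.800000, DF = 0.959693, PV = 4.606526
  t = 2.0000: CF_t = 4.800000, DF = 0.921010, PV = 4.420850
  t = 3.0000: CF_t = 4.800000, DF = 0.883887, PV = 4.242659
  t = 4.0000: CF_t = 4.800000, DF = 0.848260, PV = 4.071649
  t = 5.0000: CF_t = 104.800000, DF = 0.814069, PV = 85.314468
Price P = sum_t PV_t = 102.656152
Macaulay numerator sum_t t * PV_t:
  t * PV_t at t = 1.0000: 4.606526
  t * PV_t at t = 2.0000: 8.841700
  t * PV_t at t = 3.0000: 12.727976
  t * PV_t at t = 4.0000: 16.286597
  t * PV_t at t = 5.0000: 426.572341
Macaulay duration D = (sum_t t * PV_t) / P = 469.035140 / 102.656152 = 4.568992


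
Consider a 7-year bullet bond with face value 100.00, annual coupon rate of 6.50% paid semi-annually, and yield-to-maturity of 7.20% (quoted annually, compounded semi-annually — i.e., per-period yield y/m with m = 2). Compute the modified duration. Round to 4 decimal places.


Answer: Modified duration = 5.5059

Derivation:
Coupon per period c = face * coupon_rate / m = 3.250000
Periods per year m = 2; per-period yield y/m = 0.036000
Number of cashflows N = 14
Cashflows (t years, CF_t, discount factor 1/(1+y/m)^(m*t), PV):
  t = 0.5000: CF_t = 3.250000, DF = 0.965251, PV = 3.137066
  t = 1.0000: CF_t = 3.250000, DF = 0.931709, PV = 3.028056
  t = 1.5000: CF_t = 3.250000, DF = 0.899333, PV = 2.922834
  t = 2.0000: CF_t = 3.250000, DF = 0.868082, PV = 2.821268
  t = 2.5000: CF_t = 3.250000, DF = 0.837917, PV = 2.723232
  t = 3.0000: CF_t = 3.250000, DF = 0.808801, PV = 2.628602
  t = 3.5000: CF_t = 3.250000, DF = 0.780696, PV = 2.537261
  t = 4.0000: CF_t = 3.250000, DF = 0.753567, PV = 2.449093
  t = 4.5000: CF_t = 3.250000, DF = 0.727381, PV = 2.363990
  t = 5.0000: CF_t = 3.250000, DF = 0.702106, PV = 2.281843
  t = 5.5000: CF_t = 3.250000, DF = 0.677708, PV = 2.202551
  t = 6.0000: CF_t = 3.250000, DF = 0.654158, PV = 2.126015
  t = 6.5000: CF_t = 3.250000, DF = 0.631427, PV = 2.052138
  t = 7.0000: CF_t = 103.250000, DF = 0.609486, PV = 62.929385
Price P = sum_t PV_t = 96.203332
First compute Macaulay numerator sum_t t * PV_t:
  t * PV_t at t = 0.5000: 1.568533
  t * PV_t at t = 1.0000: 3.028056
  t * PV_t at t = 1.5000: 4.384250
  t * PV_t at t = 2.0000: 5.642536
  t * PV_t at t = 2.5000: 6.808079
  t * PV_t at t = 3.0000: 7.885806
  t * PV_t at t = 3.5000: 8.880412
  t * PV_t at t = 4.0000: 9.796373
  t * PV_t at t = 4.5000: 10.637953
  t * PV_t at t = 5.0000: 11.409216
  t * PV_t at t = 5.5000: 12.114033
  t * PV_t at t = 6.0000: 12.756089
  t * PV_t at t = 6.5000: 13.338896
  t * PV_t at t = 7.0000: 440.505692
Macaulay duration D = 548.755925 / 96.203332 = 5.704126
Modified duration = D / (1 + y/m) = 5.704126 / (1 + 0.036000) = 5.505913
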